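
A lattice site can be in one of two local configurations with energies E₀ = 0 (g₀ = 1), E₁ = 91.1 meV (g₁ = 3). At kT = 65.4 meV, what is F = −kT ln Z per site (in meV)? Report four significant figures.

-36.41 meV

Eᵢ/kT = 0, 1.39297.
Z = Σ gᵢe^(−Eᵢ/kT) = 1·e^(−0) + 3·e^(−1.39297) = 1.00000 + 0.745010 = 1.74501.
F = −kT ln Z = −65.4 × ln(1.74501) = −65.4 × 0.556760 = -36.41 meV.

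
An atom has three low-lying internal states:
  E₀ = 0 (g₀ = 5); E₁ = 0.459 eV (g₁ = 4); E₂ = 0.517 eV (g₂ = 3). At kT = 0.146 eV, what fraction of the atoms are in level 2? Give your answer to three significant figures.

Eᵢ/kT = 0, 3.1438, 3.5411.
Z = Σ gᵢe^(−Eᵢ/kT) = 5·e^(−0) + 4·e^(−3.1438) + 3·e^(−3.5411) = 5.0000 + 0.17247 + 0.086944 = 5.2594.
P₂ = g₂ e^(−E₂/kT) / Z = 0.086944/5.2594 = 0.0165.

0.0165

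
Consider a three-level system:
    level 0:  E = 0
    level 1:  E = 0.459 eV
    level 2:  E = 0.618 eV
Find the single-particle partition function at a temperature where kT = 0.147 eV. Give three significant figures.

Eᵢ/kT = 0, 3.1224, 4.2041.
Z = Σ e^(−Eᵢ/kT) = e^(−0) + e^(−3.1224) + e^(−4.2041) = 1.0000 + 0.044051 + 0.014934 = 1.0590.

Z = 1.06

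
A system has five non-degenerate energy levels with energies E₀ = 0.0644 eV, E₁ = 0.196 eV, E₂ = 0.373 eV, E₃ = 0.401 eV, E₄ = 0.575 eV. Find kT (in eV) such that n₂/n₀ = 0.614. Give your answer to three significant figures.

0.633 eV

n₂/n₀ = exp[−(E₂−E₀)/kT] = 0.614.
⇒ (E₂−E₀)/kT = ln(1/0.614) = ln(1.6287) = 0.48778.
kT = 0.3086 eV / 0.48778 = 0.633 eV.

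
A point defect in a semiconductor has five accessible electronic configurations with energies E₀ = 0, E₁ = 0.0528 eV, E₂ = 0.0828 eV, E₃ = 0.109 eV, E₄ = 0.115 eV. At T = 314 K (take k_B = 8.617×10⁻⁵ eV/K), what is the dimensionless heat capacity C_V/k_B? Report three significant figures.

k_BT = 8.617×10⁻⁵ × 314 K = 0.027057 eV.
Eᵢ/kT = 0, 1.9514, 3.0602, 4.0285, 4.2503.
Z = Σ e^(−Eᵢ/kT) = e^(−0) + e^(−1.9514) + e^(−3.0602) + e^(−4.0285) + e^(−4.2503) = 1.0000 + 0.14208 + 0.046878 + 0.017801 + 0.014260 = 1.2210.
⟨E⟩ = 0.012255 eV, ⟨E²⟩ = 0.00091529 eV².
C_V/k_B = (⟨E²⟩ − ⟨E⟩²)/(kT)² = (0.00091529 − 0.00015019)/0.00073208 = 1.05.

1.05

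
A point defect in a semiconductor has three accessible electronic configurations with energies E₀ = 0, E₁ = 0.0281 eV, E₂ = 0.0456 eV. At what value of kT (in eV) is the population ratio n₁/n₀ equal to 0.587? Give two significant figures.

0.053 eV

n₁/n₀ = exp[−(E₁−E₀)/kT] = 0.587.
⇒ (E₁−E₀)/kT = ln(1/0.587) = ln(1.704) = 0.5330.
kT = 0.0281 eV / 0.5330 = 0.053 eV.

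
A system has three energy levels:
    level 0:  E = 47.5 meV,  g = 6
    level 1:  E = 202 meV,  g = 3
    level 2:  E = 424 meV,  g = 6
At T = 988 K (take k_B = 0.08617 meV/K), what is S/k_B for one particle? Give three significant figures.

2.06

k_BT = 0.08617 × 988 K = 85.136 meV.
Eᵢ/kT = 0.55793, 2.3727, 4.9803.
Z = Σ gᵢe^(−Eᵢ/kT) = 6·e^(−0.55793) + 3·e^(−2.3727) + 6·e^(−4.9803) = 3.4344 + 0.27969 + 0.041232 = 3.7553.
⟨E⟩ = Σ EᵢPᵢ = 63.141 meV.
S/k_B = ln Z + ⟨E⟩/kT = ln(3.7553) + 63.141/85.136 = 1.3232 + 0.74165 = 2.06.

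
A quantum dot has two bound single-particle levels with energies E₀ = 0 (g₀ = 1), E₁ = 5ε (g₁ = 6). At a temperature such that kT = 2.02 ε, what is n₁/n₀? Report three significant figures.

0.505

n₁/n₀ = (g₁/g₀) exp[−(E₁−E₀)/kT] = (6/1) × exp(−(5ε)/(2.02ε)) = (6/1) × exp(-2.4752) = 0.505.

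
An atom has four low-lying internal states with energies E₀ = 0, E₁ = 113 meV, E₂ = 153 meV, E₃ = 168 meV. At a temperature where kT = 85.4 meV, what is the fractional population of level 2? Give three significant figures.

0.106

Eᵢ/kT = 0, 1.3232, 1.7916, 1.9672.
Z = Σ e^(−Eᵢ/kT) = e^(−0) + e^(−1.3232) + e^(−1.7916) + e^(−1.9672) = 1.0000 + 0.26628 + 0.16669 + 0.13985 = 1.5728.
P₂ = e^(−E₂/kT) / Z = 0.16669/1.5728 = 0.106.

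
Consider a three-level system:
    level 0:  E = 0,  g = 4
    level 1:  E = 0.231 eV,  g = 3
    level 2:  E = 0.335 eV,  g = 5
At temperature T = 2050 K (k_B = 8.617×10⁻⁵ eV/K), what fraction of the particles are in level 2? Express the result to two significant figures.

0.13

k_BT = 8.617×10⁻⁵ × 2050 K = 0.1766 eV.
Eᵢ/kT = 0, 1.308, 1.897.
Z = Σ gᵢe^(−Eᵢ/kT) = 4·e^(−0) + 3·e^(−1.308) + 5·e^(−1.897) = 4.000 + 0.8111 + 0.7501 = 5.561.
P₂ = g₂ e^(−E₂/kT) / Z = 0.7501/5.561 = 0.13.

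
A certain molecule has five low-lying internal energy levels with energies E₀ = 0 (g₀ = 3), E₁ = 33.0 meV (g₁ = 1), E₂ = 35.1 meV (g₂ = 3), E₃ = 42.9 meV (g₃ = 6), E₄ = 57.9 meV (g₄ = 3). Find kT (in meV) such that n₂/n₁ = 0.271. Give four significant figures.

n₂/n₁ = (g₂/g₁) exp[−(E₂−E₁)/kT] = 0.271.
⇒ (E₂−E₁)/kT = ln((3/1)/0.271) = ln(11.0701) = 2.40425.
kT = 2.1 meV / 2.40425 = 0.8735 meV.

0.8735 meV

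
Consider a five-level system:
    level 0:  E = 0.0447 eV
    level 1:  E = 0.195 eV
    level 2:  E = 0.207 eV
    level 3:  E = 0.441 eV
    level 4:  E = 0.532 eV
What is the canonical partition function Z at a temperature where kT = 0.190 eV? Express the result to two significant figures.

Eᵢ/kT = 0.2353, 1.026, 1.089, 2.321, 2.800.
Z = Σ e^(−Eᵢ/kT) = e^(−0.2353) + e^(−1.026) + e^(−1.089) + e^(−2.321) + e^(−2.800) = 0.7903 + 0.3584 + 0.3366 + 0.09818 + 0.06081 = 1.644.

Z = 1.6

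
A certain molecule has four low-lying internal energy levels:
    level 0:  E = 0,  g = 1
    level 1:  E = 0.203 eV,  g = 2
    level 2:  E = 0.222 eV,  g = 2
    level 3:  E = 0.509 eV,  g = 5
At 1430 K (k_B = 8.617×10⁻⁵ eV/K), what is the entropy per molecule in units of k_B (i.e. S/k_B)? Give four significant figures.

1.455

k_BT = 8.617×10⁻⁵ × 1430 K = 0.123223 eV.
Eᵢ/kT = 0, 1.64742, 1.80161, 4.13072.
Z = Σ gᵢe^(−Eᵢ/kT) = 1·e^(−0) + 2·e^(−1.64742) + 2·e^(−1.80161) + 5·e^(−4.13072) = 1.00000 + 0.385092 + 0.330066 + 0.0803565 = 1.79551.
⟨E⟩ = Σ EᵢPᵢ = 0.107128 eV.
S/k_B = ln Z + ⟨E⟩/kT = ln(1.79551) + 0.107128/0.123223 = 0.585289 + 0.869383 = 1.455.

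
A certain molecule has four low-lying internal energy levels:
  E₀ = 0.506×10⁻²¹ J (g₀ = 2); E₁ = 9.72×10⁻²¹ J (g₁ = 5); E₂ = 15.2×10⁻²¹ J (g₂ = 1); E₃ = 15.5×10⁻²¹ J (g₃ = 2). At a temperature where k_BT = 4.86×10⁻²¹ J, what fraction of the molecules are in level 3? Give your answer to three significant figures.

0.0316

Eᵢ/kT = 0.10412, 2.0000, 3.1276, 3.1893.
Z = Σ gᵢe^(−Eᵢ/kT) = 2·e^(−0.10412) + 5·e^(−2.0000) + 1·e^(−3.1276) + 2·e^(−3.1893) = 1.8022 + 0.67668 + 0.043823 + 0.082401 = 2.6051.
P₃ = g₃ e^(−E₃/kT) / Z = 0.082401/2.6051 = 0.0316.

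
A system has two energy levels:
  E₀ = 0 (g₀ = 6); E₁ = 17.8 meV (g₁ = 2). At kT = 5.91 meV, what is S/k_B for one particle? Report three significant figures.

1.86

Eᵢ/kT = 0, 3.0118.
Z = Σ gᵢe^(−Eᵢ/kT) = 6·e^(−0) + 2·e^(−3.0118) = 6.0000 + 0.098406 = 6.0984.
⟨E⟩ = Σ EᵢPᵢ = 0.28723 meV.
S/k_B = ln Z + ⟨E⟩/kT = ln(6.0984) + 0.28723/5.91 = 1.8080 + 0.048601 = 1.86.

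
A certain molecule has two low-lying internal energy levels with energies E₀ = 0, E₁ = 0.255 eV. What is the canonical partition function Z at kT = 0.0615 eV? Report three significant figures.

Z = 1.02

Eᵢ/kT = 0, 4.1463.
Z = Σ e^(−Eᵢ/kT) = e^(−0) + e^(−4.1463) = 1.0000 + 0.015823 = 1.0158.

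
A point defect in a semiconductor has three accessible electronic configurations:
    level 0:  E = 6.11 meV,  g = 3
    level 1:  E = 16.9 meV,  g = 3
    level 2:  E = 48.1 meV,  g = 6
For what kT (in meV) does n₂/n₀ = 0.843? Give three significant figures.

48.6 meV

n₂/n₀ = (g₂/g₀) exp[−(E₂−E₀)/kT] = 0.843.
⇒ (E₂−E₀)/kT = ln((6/3)/0.843) = ln(2.3725) = 0.86394.
kT = 41.99 meV / 0.86394 = 48.6 meV.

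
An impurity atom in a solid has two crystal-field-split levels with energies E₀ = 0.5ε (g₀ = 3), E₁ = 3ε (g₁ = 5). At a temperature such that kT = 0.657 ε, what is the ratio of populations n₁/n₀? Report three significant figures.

0.0371

n₁/n₀ = (g₁/g₀) exp[−(E₁−E₀)/kT] = (5/3) × exp(−(2.5ε)/(0.657ε)) = (5/3) × exp(-3.8052) = 0.0371.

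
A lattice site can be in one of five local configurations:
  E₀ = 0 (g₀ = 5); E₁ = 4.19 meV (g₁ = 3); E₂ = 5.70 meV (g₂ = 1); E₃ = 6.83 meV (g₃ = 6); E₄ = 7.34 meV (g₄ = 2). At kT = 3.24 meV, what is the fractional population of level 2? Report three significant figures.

Eᵢ/kT = 0, 1.2932, 1.7593, 2.1080, 2.2654.
Z = Σ gᵢe^(−Eᵢ/kT) = 5·e^(−0) + 3·e^(−1.2932) + 1·e^(−1.7593) + 6·e^(−2.1080) + 2·e^(−2.2654) = 5.0000 + 0.82317 + 0.17217 + 0.72888 + 0.20758 = 6.9318.
P₂ = g₂ e^(−E₂/kT) / Z = 0.17217/6.9318 = 0.0248.

0.0248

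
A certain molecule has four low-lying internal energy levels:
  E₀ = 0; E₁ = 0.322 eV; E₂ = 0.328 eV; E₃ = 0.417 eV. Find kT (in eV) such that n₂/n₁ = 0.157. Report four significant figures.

n₂/n₁ = exp[−(E₂−E₁)/kT] = 0.157.
⇒ (E₂−E₁)/kT = ln(1/0.157) = ln(6.36943) = 1.85151.
kT = 0.006 eV / 1.85151 = 0.003241 eV.

0.003241 eV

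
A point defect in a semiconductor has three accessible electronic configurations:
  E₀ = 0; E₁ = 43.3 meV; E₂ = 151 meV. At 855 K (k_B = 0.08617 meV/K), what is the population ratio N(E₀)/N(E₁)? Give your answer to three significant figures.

k_BT = 0.08617 × 855 K = 73.675 meV.
n₀/n₁ = exp[−(E₀−E₁)/kT] = exp(−(-43.3 meV)/(73.675 meV)) = exp(0.58772) = 1.80.

1.80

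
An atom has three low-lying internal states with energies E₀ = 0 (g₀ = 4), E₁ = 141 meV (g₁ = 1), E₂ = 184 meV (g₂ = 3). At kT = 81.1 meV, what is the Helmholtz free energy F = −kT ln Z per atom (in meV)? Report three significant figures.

Eᵢ/kT = 0, 1.7386, 2.2688.
Z = Σ gᵢe^(−Eᵢ/kT) = 4·e^(−0) + 1·e^(−1.7386) + 3·e^(−2.2688) = 4.0000 + 0.17577 + 0.31031 = 4.4861.
F = −kT ln Z = −81.1 × ln(4.4861) = −81.1 × 1.5010 = -122 meV.

-122 meV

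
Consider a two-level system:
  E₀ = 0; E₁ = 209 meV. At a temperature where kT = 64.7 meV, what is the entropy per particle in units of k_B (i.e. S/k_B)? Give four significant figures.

0.1617

Eᵢ/kT = 0, 3.23029.
Z = Σ e^(−Eᵢ/kT) = e^(−0) + e^(−3.23029) = 1.00000 + 0.0395460 = 1.03955.
⟨E⟩ = Σ EᵢPᵢ = 7.95067 meV.
S/k_B = ln Z + ⟨E⟩/kT = ln(1.03955) + 7.95067/64.7 = 0.0387879 + 0.122885 = 0.1617.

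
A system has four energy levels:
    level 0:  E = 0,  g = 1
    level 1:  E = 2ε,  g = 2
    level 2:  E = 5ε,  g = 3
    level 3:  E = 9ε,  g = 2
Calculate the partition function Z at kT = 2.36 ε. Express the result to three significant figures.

Z = 2.26

Eᵢ/kT = 0, 0.84746, 2.1186, 3.8136.
Z = Σ gᵢe^(−Eᵢ/kT) = 1·e^(−0) + 2·e^(−0.84746) + 3·e^(−2.1186) + 2·e^(−3.8136) = 1.0000 + 0.85700 + 0.36060 + 0.044137 = 2.2617.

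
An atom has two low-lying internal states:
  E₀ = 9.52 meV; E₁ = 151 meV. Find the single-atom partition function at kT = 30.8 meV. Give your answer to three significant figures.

Eᵢ/kT = 0.30909, 4.9026.
Z = Σ e^(−Eᵢ/kT) = e^(−0.30909) + e^(−4.9026) = 0.73411 + 0.0074272 = 0.74154.

Z = 0.742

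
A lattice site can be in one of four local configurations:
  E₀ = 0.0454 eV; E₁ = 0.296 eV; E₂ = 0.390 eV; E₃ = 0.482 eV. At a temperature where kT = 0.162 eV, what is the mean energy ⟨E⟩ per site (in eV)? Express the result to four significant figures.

Eᵢ/kT = 0.280247, 1.82716, 2.40741, 2.97531.
Z = Σ e^(−Eᵢ/kT) = e^(−0.280247) + e^(−1.82716) + e^(−2.40741) + e^(−2.97531) = 0.755597 + 0.160870 + 0.0900482 + 0.0510316 = 1.05755.
⟨E⟩ = Σ Eᵢ e^(−Eᵢ/kT) / Z = (0.0454·0.755597 + 0.296·0.160870 + 0.390·0.0900482 + 0.482·0.0510316) / 1.05755 = 0.1339 eV.

0.1339 eV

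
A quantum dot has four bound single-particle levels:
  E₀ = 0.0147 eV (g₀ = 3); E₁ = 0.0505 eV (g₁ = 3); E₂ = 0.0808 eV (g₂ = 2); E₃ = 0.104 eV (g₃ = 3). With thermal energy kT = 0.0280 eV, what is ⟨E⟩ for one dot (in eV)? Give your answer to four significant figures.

Eᵢ/kT = 0.525000, 1.80357, 2.88571, 3.71429.
Z = Σ gᵢe^(−Eᵢ/kT) = 3·e^(−0.525000) + 3·e^(−1.80357) + 2·e^(−2.88571) + 3·e^(−3.71429) = 1.77467 + 0.494129 + 0.111630 + 0.0731182 = 2.45355.
⟨E⟩ = Σ Eᵢ gᵢe^(−Eᵢ/kT) / Z = (0.0147·1.77467 + 0.0505·0.494129 + 0.0808·0.111630 + 0.104·0.0731182) / 2.45355 = 0.02758 eV.

0.02758 eV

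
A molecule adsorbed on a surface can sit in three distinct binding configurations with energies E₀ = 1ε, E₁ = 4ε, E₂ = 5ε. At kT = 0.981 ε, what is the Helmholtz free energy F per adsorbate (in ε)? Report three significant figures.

Eᵢ/kT = 1.0194, 4.0775, 5.0968.
Z = Σ e^(−Eᵢ/kT) = e^(−1.0194) + e^(−4.0775) + e^(−5.0968) = 0.36081 + 0.016950 + 0.0061163 = 0.38388.
F = −kT ln Z = −0.981 × ln(0.38388) = −0.981 × -0.95743 = 0.939 ε.

0.939 ε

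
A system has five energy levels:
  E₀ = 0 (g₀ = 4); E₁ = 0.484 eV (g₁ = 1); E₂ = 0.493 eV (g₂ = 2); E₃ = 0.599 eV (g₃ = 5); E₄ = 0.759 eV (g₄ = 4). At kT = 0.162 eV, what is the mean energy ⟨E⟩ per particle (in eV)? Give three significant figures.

Eᵢ/kT = 0, 2.9877, 3.0432, 3.6975, 4.6852.
Z = Σ gᵢe^(−Eᵢ/kT) = 4·e^(−0) + 1·e^(−2.9877) + 2·e^(−3.0432) + 5·e^(−3.6975) + 4·e^(−4.6852) = 4.0000 + 0.050403 + 0.095364 + 0.12393 + 0.036924 = 4.3066.
⟨E⟩ = Σ Eᵢ gᵢe^(−Eᵢ/kT) / Z = (0·4.0000 + 0.484·0.050403 + 0.493·0.095364 + 0.599·0.12393 + 0.759·0.036924) / 4.3066 = 0.0403 eV.

0.0403 eV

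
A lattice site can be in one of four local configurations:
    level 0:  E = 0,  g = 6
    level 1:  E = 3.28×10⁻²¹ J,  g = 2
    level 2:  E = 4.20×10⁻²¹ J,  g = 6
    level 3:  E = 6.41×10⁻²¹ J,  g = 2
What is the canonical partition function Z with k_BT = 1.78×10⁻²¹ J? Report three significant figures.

Eᵢ/kT = 0, 1.8427, 2.3596, 3.6011.
Z = Σ gᵢe^(−Eᵢ/kT) = 6·e^(−0) + 2·e^(−1.8427) + 6·e^(−2.3596) + 2·e^(−3.6011) = 6.0000 + 0.31678 + 0.56675 + 0.054587 = 6.9381.

Z = 6.94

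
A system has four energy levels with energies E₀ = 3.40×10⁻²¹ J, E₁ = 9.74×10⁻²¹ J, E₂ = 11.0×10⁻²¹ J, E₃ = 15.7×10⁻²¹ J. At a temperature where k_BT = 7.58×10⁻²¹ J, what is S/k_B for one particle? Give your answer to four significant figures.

1.218

Eᵢ/kT = 0.448549, 1.28496, 1.45119, 2.07124.
Z = Σ e^(−Eᵢ/kT) = e^(−0.448549) + e^(−1.28496) + e^(−1.45119) + e^(−2.07124) = 0.638554 + 0.276662 + 0.234291 + 0.126029 = 1.27554.
⟨E⟩ = Σ EᵢPᵢ = 7.38638 ×10⁻²¹ J.
S/k_B = ln Z + ⟨E⟩/kT = ln(1.27554) + 7.38638/7.58 = 0.243370 + 0.974456 = 1.218.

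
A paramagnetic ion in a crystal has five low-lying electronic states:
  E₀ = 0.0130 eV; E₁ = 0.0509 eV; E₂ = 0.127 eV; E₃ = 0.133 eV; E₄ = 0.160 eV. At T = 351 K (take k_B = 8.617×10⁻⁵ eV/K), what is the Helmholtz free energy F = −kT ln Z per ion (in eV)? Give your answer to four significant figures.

0.004253 eV

k_BT = 8.617×10⁻⁵ × 351 K = 0.0302457 eV.
Eᵢ/kT = 0.429813, 1.68288, 4.19894, 4.39732, 5.29001.
Z = Σ e^(−Eᵢ/kT) = e^(−0.429813) + e^(−1.68288) + e^(−4.19894) + e^(−4.39732) + e^(−5.29001) = 0.650631 + 0.185838 + 0.0150115 + 0.0123103 + 0.00504171 = 0.868833.
F = −kT ln Z = −0.0302457 × ln(0.868833) = −0.0302457 × -0.140604 = 0.004253 eV.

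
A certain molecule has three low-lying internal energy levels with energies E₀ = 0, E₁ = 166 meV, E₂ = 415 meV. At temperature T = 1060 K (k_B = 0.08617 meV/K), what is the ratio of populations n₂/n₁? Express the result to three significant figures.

0.0655

k_BT = 0.08617 × 1060 K = 91.340 meV.
n₂/n₁ = exp[−(E₂−E₁)/kT] = exp(−(249 meV)/(91.340 meV)) = exp(-2.7261) = 0.0655.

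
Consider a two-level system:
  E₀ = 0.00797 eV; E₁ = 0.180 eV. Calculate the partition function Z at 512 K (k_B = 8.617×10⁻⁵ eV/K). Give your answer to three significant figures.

Z = 0.852

k_BT = 8.617×10⁻⁵ × 512 K = 0.044119 eV.
Eᵢ/kT = 0.18065, 4.0799.
Z = Σ e^(−Eᵢ/kT) = e^(−0.18065) + e^(−4.0799) = 0.83473 + 0.016909 = 0.85164.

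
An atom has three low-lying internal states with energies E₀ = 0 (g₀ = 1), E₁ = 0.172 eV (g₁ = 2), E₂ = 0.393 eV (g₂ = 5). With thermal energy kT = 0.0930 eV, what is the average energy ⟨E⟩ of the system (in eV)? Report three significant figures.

Eᵢ/kT = 0, 1.8495, 4.2258.
Z = Σ gᵢe^(−Eᵢ/kT) = 1·e^(−0) + 2·e^(−1.8495) + 5·e^(−4.2258) = 1.0000 + 0.31463 + 0.073068 = 1.3877.
⟨E⟩ = Σ Eᵢ gᵢe^(−Eᵢ/kT) / Z = (0·1.0000 + 0.172·0.31463 + 0.393·0.073068) / 1.3877 = 0.0597 eV.

0.0597 eV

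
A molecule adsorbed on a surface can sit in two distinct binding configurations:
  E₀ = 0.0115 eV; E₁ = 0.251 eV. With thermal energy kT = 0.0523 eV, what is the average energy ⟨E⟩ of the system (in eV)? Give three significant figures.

Eᵢ/kT = 0.21989, 4.7992.
Z = Σ e^(−Eᵢ/kT) = e^(−0.21989) + e^(−4.7992) = 0.80261 + 0.0082363 = 0.81085.
⟨E⟩ = Σ Eᵢ e^(−Eᵢ/kT) / Z = (0.0115·0.80261 + 0.251·0.0082363) / 0.81085 = 0.0139 eV.

0.0139 eV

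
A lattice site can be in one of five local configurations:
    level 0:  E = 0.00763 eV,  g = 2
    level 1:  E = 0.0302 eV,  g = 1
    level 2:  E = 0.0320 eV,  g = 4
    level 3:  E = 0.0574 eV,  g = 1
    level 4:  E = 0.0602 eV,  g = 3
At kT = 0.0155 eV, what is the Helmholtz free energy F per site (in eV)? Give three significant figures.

-0.0104 eV

Eᵢ/kT = 0.49226, 1.9484, 2.0645, 3.7032, 3.8839.
Z = Σ gᵢe^(−Eᵢ/kT) = 2·e^(−0.49226) + 1·e^(−1.9484) + 4·e^(−2.0645) + 1·e^(−3.7032) + 3·e^(−3.8839) = 1.2225 + 0.14250 + 0.50753 + 0.024645 + 0.061711 = 1.9589.
F = −kT ln Z = −0.0155 × ln(1.9589) = −0.0155 × 0.67238 = -0.0104 eV.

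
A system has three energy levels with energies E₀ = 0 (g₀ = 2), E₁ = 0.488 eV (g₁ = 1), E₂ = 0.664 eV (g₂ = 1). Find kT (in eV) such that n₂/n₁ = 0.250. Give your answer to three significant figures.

0.127 eV

n₂/n₁ = (g₂/g₁) exp[−(E₂−E₁)/kT] = 0.250.
⇒ (E₂−E₁)/kT = ln((1/1)/0.250) = ln(4.0000) = 1.3863.
kT = 0.176 eV / 1.3863 = 0.127 eV.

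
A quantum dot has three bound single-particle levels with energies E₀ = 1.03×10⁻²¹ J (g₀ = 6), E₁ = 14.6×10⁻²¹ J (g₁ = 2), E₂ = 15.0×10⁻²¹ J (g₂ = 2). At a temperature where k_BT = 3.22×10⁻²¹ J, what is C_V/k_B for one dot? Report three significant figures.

Eᵢ/kT = 0.31988, 4.5342, 4.6584.
Z = Σ gᵢe^(−Eᵢ/kT) = 6·e^(−0.31988) + 2·e^(−4.5342) + 2·e^(−4.6584) = 4.3574 + 0.021471 + 0.018963 = 4.3978.
⟨E⟩ = 1.1565, ⟨E²⟩ = 3.0620.
C_V/k_B = (⟨E²⟩ − ⟨E⟩²)/(kT)² = (3.0620 − 1.3375)/10.368 = 0.166.

0.166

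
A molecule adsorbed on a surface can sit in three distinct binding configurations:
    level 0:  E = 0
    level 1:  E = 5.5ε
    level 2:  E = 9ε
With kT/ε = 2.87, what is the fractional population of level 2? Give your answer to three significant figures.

Eᵢ/kT = 0, 1.9164, 3.1359.
Z = Σ e^(−Eᵢ/kT) = e^(−0) + e^(−1.9164) + e^(−3.1359) = 1.0000 + 0.14714 + 0.043461 = 1.1906.
P₂ = e^(−E₂/kT) / Z = 0.043461/1.1906 = 0.0365.

0.0365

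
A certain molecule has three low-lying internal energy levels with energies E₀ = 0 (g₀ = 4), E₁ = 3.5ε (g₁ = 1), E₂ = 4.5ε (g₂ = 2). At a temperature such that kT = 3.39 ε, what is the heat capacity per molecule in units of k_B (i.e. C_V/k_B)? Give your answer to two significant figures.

Eᵢ/kT = 0, 1.032, 1.327.
Z = Σ gᵢe^(−Eᵢ/kT) = 4·e^(−0) + 1·e^(−1.032) + 2·e^(−1.327) = 4.000 + 0.3563 + 0.5305 = 4.887.
⟨E⟩ = 0.7437 ε, ⟨E²⟩ = 3.091 ε².
C_V/k_B = (⟨E²⟩ − ⟨E⟩²)/(kT)² = (3.091 − 0.5531)/11.49 = 0.22.

0.22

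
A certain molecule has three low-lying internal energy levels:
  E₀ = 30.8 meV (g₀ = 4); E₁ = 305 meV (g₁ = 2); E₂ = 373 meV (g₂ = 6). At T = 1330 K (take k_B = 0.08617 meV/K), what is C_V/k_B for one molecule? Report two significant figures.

k_BT = 0.08617 × 1330 K = 114.6 meV.
Eᵢ/kT = 0.2688, 2.661, 3.255.
Z = Σ gᵢe^(−Eᵢ/kT) = 4·e^(−0.2688) + 2·e^(−2.661) + 6·e^(−3.255) = 3.057 + 0.1398 + 0.2315 = 3.428.
⟨E⟩ = 65.09 meV, ⟨E²⟩ = 14040 meV².
C_V/k_B = (⟨E²⟩ − ⟨E⟩²)/(kT)² = (14040 − 4237)/13130 = 0.75.

0.75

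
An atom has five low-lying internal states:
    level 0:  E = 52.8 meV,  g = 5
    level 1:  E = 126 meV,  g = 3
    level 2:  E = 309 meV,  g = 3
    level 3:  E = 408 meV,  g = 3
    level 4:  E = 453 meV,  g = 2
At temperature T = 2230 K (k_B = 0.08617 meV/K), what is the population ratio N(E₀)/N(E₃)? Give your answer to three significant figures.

k_BT = 0.08617 × 2230 K = 192.16 meV.
n₀/n₃ = (g₀/g₃) exp[−(E₀−E₃)/kT] = (5/3) × exp(−(-355.2 meV)/(192.16 meV)) = (5/3) × exp(1.8485) = 10.6.

10.6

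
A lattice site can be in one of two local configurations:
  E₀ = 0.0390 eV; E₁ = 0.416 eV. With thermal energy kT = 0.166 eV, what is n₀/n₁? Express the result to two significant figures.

n₀/n₁ = exp[−(E₀−E₁)/kT] = exp(−(-0.3770 eV)/(0.166 eV)) = exp(2.271) = 9.7.

9.7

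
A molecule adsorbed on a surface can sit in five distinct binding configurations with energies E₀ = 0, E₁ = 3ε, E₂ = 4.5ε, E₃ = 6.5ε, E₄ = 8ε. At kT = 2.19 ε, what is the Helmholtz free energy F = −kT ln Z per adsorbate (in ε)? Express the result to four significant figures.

Eᵢ/kT = 0, 1.36986, 2.05479, 2.96804, 3.65297.
Z = Σ e^(−Eᵢ/kT) = e^(−0) + e^(−1.36986) + e^(−2.05479) + e^(−2.96804) + e^(−3.65297) = 1.00000 + 0.254143 + 0.128120 + 0.0514040 + 0.0259140 = 1.45958.
F = −kT ln Z = −2.19 × ln(1.45958) = −2.19 × 0.378149 = -0.8281 ε.

-0.8281 ε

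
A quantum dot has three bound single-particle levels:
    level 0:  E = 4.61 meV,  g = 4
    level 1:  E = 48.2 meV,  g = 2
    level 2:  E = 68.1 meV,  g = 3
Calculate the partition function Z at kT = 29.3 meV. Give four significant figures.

Z = 4.097

Eᵢ/kT = 0.157338, 1.64505, 2.32423.
Z = Σ gᵢe^(−Eᵢ/kT) = 4·e^(−0.157338) + 2·e^(−1.64505) + 3·e^(−2.32423) = 3.41766 + 0.386006 + 0.293576 = 4.09724.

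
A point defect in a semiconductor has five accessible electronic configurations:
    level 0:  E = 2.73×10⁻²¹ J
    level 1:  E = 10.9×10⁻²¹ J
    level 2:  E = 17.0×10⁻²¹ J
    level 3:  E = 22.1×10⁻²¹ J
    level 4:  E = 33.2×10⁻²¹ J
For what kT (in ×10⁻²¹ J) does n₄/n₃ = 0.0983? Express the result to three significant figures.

n₄/n₃ = exp[−(E₄−E₃)/kT] = 0.0983.
⇒ (E₄−E₃)/kT = ln(1/0.0983) = ln(10.173) = 2.3197.
kT = 11.1 ×10⁻²¹ J / 2.3197 = 4.79 ×10⁻²¹ J.

4.79 ×10⁻²¹ J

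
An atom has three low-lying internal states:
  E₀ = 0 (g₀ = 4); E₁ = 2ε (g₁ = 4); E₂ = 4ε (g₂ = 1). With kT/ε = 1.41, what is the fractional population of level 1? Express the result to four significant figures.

Eᵢ/kT = 0, 1.41844, 2.83688.
Z = Σ gᵢe^(−Eᵢ/kT) = 4·e^(−0) + 4·e^(−1.41844) + 1·e^(−2.83688) = 4.00000 + 0.968366 + 0.0586082 = 5.02697.
P₁ = g₁ e^(−E₁/kT) / Z = 0.968366/5.02697 = 0.1926.

0.1926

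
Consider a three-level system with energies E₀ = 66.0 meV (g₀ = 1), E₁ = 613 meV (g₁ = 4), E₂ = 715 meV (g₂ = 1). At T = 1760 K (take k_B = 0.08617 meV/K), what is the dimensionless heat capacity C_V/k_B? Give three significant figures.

k_BT = 0.08617 × 1760 K = 151.66 meV.
Eᵢ/kT = 0.43518, 4.0419, 4.7145.
Z = Σ gᵢe^(−Eᵢ/kT) = 1·e^(−0.43518) + 4·e^(−4.0419) + 1·e^(−4.7145) = 0.64715 + 0.070256 + 0.0089643 = 0.72637.
⟨E⟩ = 126.92 meV, ⟨E²⟩ = 46535 meV².
C_V/k_B = (⟨E²⟩ − ⟨E⟩²)/(kT)² = (46535 − 16109)/23001 = 1.32.

1.32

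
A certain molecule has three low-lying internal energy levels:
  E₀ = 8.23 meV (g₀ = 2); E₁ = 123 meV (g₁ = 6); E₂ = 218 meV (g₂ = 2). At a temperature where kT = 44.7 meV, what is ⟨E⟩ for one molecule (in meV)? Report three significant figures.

31.1 meV

Eᵢ/kT = 0.18412, 2.7517, 4.8770.
Z = Σ gᵢe^(−Eᵢ/kT) = 2·e^(−0.18412) + 6·e^(−2.7517) + 2·e^(−4.8770) = 1.6637 + 0.38292 + 0.015240 = 2.0619.
⟨E⟩ = Σ Eᵢ gᵢe^(−Eᵢ/kT) / Z = (8.23·1.6637 + 123·0.38292 + 218·0.015240) / 2.0619 = 31.1 meV.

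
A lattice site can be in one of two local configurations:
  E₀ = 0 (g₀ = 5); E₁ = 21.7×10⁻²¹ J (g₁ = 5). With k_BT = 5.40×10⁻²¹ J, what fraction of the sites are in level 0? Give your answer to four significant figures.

0.9823

Eᵢ/kT = 0, 4.01852.
Z = Σ gᵢe^(−Eᵢ/kT) = 5·e^(−0) + 5·e^(−4.01852) = 5.00000 + 0.0898978 = 5.08990.
P₀ = g₀ e^(−E₀/kT) / Z = 5.00000/5.08990 = 0.9823.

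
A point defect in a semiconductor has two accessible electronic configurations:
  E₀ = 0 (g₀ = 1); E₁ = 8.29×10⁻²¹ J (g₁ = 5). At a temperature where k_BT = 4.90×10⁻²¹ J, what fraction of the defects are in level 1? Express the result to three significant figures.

0.479

Eᵢ/kT = 0, 1.6918.
Z = Σ gᵢe^(−Eᵢ/kT) = 1·e^(−0) + 5·e^(−1.6918) = 1.0000 + 0.92094 = 1.9209.
P₁ = g₁ e^(−E₁/kT) / Z = 0.92094/1.9209 = 0.479.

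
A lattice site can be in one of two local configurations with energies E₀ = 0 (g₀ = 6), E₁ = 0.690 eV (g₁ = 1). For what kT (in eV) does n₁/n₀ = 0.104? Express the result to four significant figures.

1.463 eV

n₁/n₀ = (g₁/g₀) exp[−(E₁−E₀)/kT] = 0.104.
⇒ (E₁−E₀)/kT = ln((1/6)/0.104) = ln(1.60256) = 0.471602.
kT = 0.690 eV / 0.471602 = 1.463 eV.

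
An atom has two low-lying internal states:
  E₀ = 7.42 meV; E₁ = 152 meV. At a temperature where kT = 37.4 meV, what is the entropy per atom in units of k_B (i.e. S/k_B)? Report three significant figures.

Eᵢ/kT = 0.19840, 4.0642.
Z = Σ e^(−Eᵢ/kT) = e^(−0.19840) + e^(−4.0642) = 0.82004 + 0.017177 = 0.83722.
⟨E⟩ = Σ EᵢPᵢ = 10.386 meV.
S/k_B = ln Z + ⟨E⟩/kT = ln(0.83722) + 10.386/37.4 = -0.17767 + 0.27770 = 0.100.

0.100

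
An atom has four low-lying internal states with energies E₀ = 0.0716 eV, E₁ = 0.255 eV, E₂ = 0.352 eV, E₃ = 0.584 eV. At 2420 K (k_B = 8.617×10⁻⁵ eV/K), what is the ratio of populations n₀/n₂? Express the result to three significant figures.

k_BT = 8.617×10⁻⁵ × 2420 K = 0.20853 eV.
n₀/n₂ = exp[−(E₀−E₂)/kT] = exp(−(-0.2804 eV)/(0.20853 eV)) = exp(1.3447) = 3.84.

3.84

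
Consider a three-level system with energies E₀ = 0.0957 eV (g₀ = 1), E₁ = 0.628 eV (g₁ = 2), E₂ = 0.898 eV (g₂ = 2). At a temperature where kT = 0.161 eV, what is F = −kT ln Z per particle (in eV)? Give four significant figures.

Eᵢ/kT = 0.594410, 3.90062, 5.57764.
Z = Σ gᵢe^(−Eᵢ/kT) = 1·e^(−0.594410) + 2·e^(−3.90062) + 2·e^(−5.57764) = 0.551888 + 0.0404587 + 0.00756296 = 0.599910.
F = −kT ln Z = −0.161 × ln(0.599910) = −0.161 × -0.510976 = 0.08227 eV.

0.08227 eV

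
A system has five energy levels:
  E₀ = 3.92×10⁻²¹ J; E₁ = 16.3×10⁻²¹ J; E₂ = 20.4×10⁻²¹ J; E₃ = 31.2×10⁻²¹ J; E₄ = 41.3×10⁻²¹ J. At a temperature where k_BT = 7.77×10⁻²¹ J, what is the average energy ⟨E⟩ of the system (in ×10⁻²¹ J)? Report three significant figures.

Eᵢ/kT = 0.50450, 2.0978, 2.6255, 4.0154, 5.3153.
Z = Σ e^(−Eᵢ/kT) = e^(−0.50450) + e^(−2.0978) + e^(−2.6255) + e^(−4.0154) + e^(−5.3153) = 0.60381 + 0.12273 + 0.072404 + 0.018036 + 0.0049158 = 0.82190.
⟨E⟩ = Σ Eᵢ e^(−Eᵢ/kT) / Z = (3.92·0.60381 + 16.3·0.12273 + 20.4·0.072404 + 31.2·0.018036 + 41.3·0.0049158) / 0.82190 = 8.04 ×10⁻²¹ J.

8.04 ×10⁻²¹ J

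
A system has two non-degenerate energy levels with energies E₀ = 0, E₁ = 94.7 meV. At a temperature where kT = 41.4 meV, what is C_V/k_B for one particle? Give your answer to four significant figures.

Eᵢ/kT = 0, 2.28744.
Z = Σ e^(−Eᵢ/kT) = e^(−0) + e^(−2.28744) = 1.00000 + 0.101526 = 1.10153.
⟨E⟩ = 8.72833 meV, ⟨E²⟩ = 826.572 meV².
C_V/k_B = (⟨E²⟩ − ⟨E⟩²)/(kT)² = (826.572 − 76.1837)/1713.96 = 0.4378.

0.4378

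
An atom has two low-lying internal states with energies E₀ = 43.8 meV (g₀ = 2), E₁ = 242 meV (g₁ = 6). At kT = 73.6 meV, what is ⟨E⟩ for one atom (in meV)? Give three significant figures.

77.3 meV

Eᵢ/kT = 0.59511, 3.2880.
Z = Σ gᵢe^(−Eᵢ/kT) = 2·e^(−0.59511) + 6·e^(−3.2880) = 1.1030 + 0.22397 = 1.3270.
⟨E⟩ = Σ Eᵢ gᵢe^(−Eᵢ/kT) / Z = (43.8·1.1030 + 242·0.22397) / 1.3270 = 77.3 meV.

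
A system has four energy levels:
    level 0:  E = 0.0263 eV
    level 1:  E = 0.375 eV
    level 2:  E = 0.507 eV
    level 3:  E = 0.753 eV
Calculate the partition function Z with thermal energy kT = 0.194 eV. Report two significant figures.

Eᵢ/kT = 0.1356, 1.933, 2.613, 3.881.
Z = Σ e^(−Eᵢ/kT) = e^(−0.1356) + e^(−1.933) + e^(−2.613) + e^(−3.881) = 0.8732 + 0.1447 + 0.07331 + 0.02063 = 1.112.

Z = 1.1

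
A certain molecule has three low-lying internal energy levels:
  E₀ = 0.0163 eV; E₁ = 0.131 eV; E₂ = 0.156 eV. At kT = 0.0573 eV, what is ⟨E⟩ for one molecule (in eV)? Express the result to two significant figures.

Eᵢ/kT = 0.2845, 2.286, 2.723.
Z = Σ e^(−Eᵢ/kT) = e^(−0.2845) + e^(−2.286) + e^(−2.723) = 0.7524 + 0.1017 + 0.06568 = 0.9198.
⟨E⟩ = Σ Eᵢ e^(−Eᵢ/kT) / Z = (0.0163·0.7524 + 0.131·0.1017 + 0.156·0.06568) / 0.9198 = 0.039 eV.

0.039 eV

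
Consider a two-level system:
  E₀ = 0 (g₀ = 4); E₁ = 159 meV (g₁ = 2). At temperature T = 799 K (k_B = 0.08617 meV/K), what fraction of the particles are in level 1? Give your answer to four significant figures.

k_BT = 0.08617 × 799 K = 68.8498 meV.
Eᵢ/kT = 0, 2.30937.
Z = Σ gᵢe^(−Eᵢ/kT) = 4·e^(−0) + 2·e^(−2.30937) = 4.00000 + 0.198648 = 4.19865.
P₁ = g₁ e^(−E₁/kT) / Z = 0.198648/4.19865 = 0.04731.

0.04731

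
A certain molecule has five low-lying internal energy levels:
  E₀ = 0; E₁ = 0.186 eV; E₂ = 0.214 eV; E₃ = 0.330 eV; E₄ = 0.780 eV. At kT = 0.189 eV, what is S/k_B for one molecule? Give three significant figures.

Eᵢ/kT = 0, 0.98413, 1.1323, 1.7460, 4.1270.
Z = Σ e^(−Eᵢ/kT) = e^(−0) + e^(−0.98413) + e^(−1.1323) + e^(−1.7460) + e^(−4.1270) = 1.0000 + 0.37376 + 0.32229 + 0.17447 + 0.016131 = 1.8867.
⟨E⟩ = Σ EᵢPᵢ = 0.11059 eV.
S/k_B = ln Z + ⟨E⟩/kT = ln(1.8867) + 0.11059/0.189 = 0.63483 + 0.58513 = 1.22.

1.22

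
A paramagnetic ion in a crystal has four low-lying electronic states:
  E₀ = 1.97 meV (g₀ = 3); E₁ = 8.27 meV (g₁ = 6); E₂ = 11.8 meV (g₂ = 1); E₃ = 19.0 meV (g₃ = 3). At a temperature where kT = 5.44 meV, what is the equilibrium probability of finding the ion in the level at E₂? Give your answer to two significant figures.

0.032

Eᵢ/kT = 0.3621, 1.520, 2.169, 3.493.
Z = Σ gᵢe^(−Eᵢ/kT) = 3·e^(−0.3621) + 6·e^(−1.520) + 1·e^(−2.169) + 3·e^(−3.493) = 2.089 + 1.312 + 0.1143 + 0.09123 = 3.607.
P₂ = g₂ e^(−E₂/kT) / Z = 0.1143/3.607 = 0.032.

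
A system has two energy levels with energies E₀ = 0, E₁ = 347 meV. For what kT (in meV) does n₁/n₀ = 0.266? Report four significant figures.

n₁/n₀ = exp[−(E₁−E₀)/kT] = 0.266.
⇒ (E₁−E₀)/kT = ln(1/0.266) = ln(3.75940) = 1.32426.
kT = 347 meV / 1.32426 = 262.0 meV.

262.0 meV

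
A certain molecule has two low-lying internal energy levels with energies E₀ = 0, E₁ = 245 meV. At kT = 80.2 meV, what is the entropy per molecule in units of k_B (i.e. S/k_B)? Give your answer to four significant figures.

Eᵢ/kT = 0, 3.05486.
Z = Σ e^(−Eᵢ/kT) = e^(−0) + e^(−3.05486) = 1.00000 + 0.0471293 = 1.04713.
⟨E⟩ = Σ EᵢPᵢ = 11.0270 meV.
S/k_B = ln Z + ⟨E⟩/kT = ln(1.04713) + 11.0270/80.2 = 0.0460531 + 0.137494 = 0.1835.

0.1835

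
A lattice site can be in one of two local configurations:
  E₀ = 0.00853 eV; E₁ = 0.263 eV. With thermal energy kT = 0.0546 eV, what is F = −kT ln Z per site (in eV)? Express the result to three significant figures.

Eᵢ/kT = 0.15623, 4.8168.
Z = Σ e^(−Eᵢ/kT) = e^(−0.15623) + e^(−4.8168) = 0.85536 + 0.0080926 = 0.86345.
F = −kT ln Z = −0.0546 × ln(0.86345) = −0.0546 × -0.14682 = 0.00802 eV.

0.00802 eV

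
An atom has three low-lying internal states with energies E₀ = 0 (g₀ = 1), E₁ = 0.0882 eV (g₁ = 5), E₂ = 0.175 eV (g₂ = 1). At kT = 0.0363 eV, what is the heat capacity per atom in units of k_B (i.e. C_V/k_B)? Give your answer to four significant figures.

1.338

Eᵢ/kT = 0, 2.42975, 4.82094.
Z = Σ gᵢe^(−Eᵢ/kT) = 1·e^(−0) + 5·e^(−2.42975) + 1·e^(−4.82094) = 1.00000 + 0.440294 + 0.00805921 = 1.44835.
⟨E⟩ = 0.0277863 eV, ⟨E²⟩ = 0.00253528 eV².
C_V/k_B = (⟨E²⟩ − ⟨E⟩²)/(kT)² = (0.00253528 − 0.000772078)/0.00131769 = 1.338.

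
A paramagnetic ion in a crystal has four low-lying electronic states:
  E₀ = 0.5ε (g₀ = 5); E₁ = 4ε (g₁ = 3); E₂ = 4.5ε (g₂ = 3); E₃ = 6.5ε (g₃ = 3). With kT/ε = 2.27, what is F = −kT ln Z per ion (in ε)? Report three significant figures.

-3.70 ε

Eᵢ/kT = 0.22026, 1.7621, 1.9824, 2.8634.
Z = Σ gᵢe^(−Eᵢ/kT) = 5·e^(−0.22026) + 3·e^(−1.7621) + 3·e^(−1.9824) + 3·e^(−2.8634) = 4.0116 + 0.51505 + 0.41321 + 0.17122 = 5.1111.
F = −kT ln Z = −2.27 × ln(5.1111) = −2.27 × 1.6314 = -3.70 ε.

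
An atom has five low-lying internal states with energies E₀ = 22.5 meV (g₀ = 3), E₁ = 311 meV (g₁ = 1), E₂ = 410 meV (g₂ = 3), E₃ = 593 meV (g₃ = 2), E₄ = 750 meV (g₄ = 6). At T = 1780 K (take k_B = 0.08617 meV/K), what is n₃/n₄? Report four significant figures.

k_BT = 0.08617 × 1780 K = 153.383 meV.
n₃/n₄ = (g₃/g₄) exp[−(E₃−E₄)/kT] = (2/6) × exp(−(-157 meV)/(153.383 meV)) = (2/6) × exp(1.02358) = 0.9277.

0.9277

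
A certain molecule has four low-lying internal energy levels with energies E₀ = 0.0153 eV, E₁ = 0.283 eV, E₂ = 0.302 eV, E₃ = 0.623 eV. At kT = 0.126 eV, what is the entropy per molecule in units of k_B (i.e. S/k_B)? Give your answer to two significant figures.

Eᵢ/kT = 0.1214, 2.246, 2.397, 4.944.
Z = Σ e^(−Eᵢ/kT) = e^(−0.1214) + e^(−2.246) + e^(−2.397) + e^(−4.944) = 0.8857 + 0.1058 + 0.09099 + 0.007126 = 1.090.
⟨E⟩ = Σ EᵢPᵢ = 0.06918 eV.
S/k_B = ln Z + ⟨E⟩/kT = ln(1.090) + 0.06918/0.126 = 0.08618 + 0.5490 = 0.64.

0.64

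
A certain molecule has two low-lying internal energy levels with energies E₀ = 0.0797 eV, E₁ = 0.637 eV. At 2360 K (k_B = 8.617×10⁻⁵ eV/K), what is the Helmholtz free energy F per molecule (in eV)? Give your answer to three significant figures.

0.0670 eV

k_BT = 8.617×10⁻⁵ × 2360 K = 0.20336 eV.
Eᵢ/kT = 0.39192, 3.1324.
Z = Σ e^(−Eᵢ/kT) = e^(−0.39192) + e^(−3.1324) = 0.67576 + 0.043613 = 0.71937.
F = −kT ln Z = −0.20336 × ln(0.71937) = −0.20336 × -0.32938 = 0.0670 eV.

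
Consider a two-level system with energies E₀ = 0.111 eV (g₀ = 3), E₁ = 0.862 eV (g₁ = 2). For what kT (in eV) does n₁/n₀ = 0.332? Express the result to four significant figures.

1.077 eV

n₁/n₀ = (g₁/g₀) exp[−(E₁−E₀)/kT] = 0.332.
⇒ (E₁−E₀)/kT = ln((2/3)/0.332) = ln(2.00803) = 0.697154.
kT = 0.751 eV / 0.697154 = 1.077 eV.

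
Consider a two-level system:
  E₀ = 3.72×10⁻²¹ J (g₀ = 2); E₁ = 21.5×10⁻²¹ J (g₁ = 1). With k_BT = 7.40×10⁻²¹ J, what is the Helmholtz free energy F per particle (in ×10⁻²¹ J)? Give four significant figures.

Eᵢ/kT = 0.502703, 2.90541.
Z = Σ gᵢe^(−Eᵢ/kT) = 2·e^(−0.502703) + 1·e^(−2.90541) = 1.20979 + 0.0547263 = 1.26452.
F = −kT ln Z = −7.40 × ln(1.26452) = −7.40 × 0.234693 = -1.737 ×10⁻²¹ J.

-1.737 ×10⁻²¹ J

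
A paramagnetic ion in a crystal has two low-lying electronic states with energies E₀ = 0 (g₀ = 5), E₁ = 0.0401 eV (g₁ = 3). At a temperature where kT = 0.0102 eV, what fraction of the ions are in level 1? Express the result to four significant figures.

Eᵢ/kT = 0, 3.93137.
Z = Σ gᵢe^(−Eᵢ/kT) = 5·e^(−0) + 3·e^(−3.93137) = 5.00000 + 0.0588503 = 5.05885.
P₁ = g₁ e^(−E₁/kT) / Z = 0.0588503/5.05885 = 0.01163.

0.01163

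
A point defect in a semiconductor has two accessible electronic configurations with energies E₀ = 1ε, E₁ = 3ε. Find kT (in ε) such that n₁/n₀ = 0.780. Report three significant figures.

n₁/n₀ = exp[−(E₁−E₀)/kT] = 0.780.
⇒ (E₁−E₀)/kT = ln(1/0.780) = ln(1.2821) = 0.24850.
kT = 2ε / 0.24850 = 8.05 ε.

8.05 ε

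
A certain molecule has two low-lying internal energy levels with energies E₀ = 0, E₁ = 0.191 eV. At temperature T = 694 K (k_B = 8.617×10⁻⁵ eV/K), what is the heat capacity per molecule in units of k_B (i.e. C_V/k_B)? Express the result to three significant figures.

0.386

k_BT = 8.617×10⁻⁵ × 694 K = 0.059802 eV.
Eᵢ/kT = 0, 3.1939.
Z = Σ e^(−Eᵢ/kT) = e^(−0) + e^(−3.1939) = 1.0000 + 0.041012 = 1.0410.
⟨E⟩ = 0.0075248 eV, ⟨E²⟩ = 0.0014372 eV².
C_V/k_B = (⟨E²⟩ − ⟨E⟩²)/(kT)² = (0.0014372 − 0.000056623)/0.0035763 = 0.386.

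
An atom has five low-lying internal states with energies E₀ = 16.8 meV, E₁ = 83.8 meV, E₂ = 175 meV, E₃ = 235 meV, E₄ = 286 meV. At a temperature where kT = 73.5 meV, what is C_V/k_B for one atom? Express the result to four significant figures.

0.7538

Eᵢ/kT = 0.228571, 1.14014, 2.38095, 3.19728, 3.89116.
Z = Σ e^(−Eᵢ/kT) = e^(−0.228571) + e^(−1.14014) + e^(−2.38095) + e^(−3.19728) + e^(−3.89116) = 0.795670 + 0.319774 + 0.0924627 + 0.0408732 + 0.0204216 = 1.26920.
⟨E⟩ = 56.5640 meV, ⟨E²⟩ = 7271.87 meV².
C_V/k_B = (⟨E²⟩ − ⟨E⟩²)/(kT)² = (7271.87 − 3199.49)/5402.25 = 0.7538.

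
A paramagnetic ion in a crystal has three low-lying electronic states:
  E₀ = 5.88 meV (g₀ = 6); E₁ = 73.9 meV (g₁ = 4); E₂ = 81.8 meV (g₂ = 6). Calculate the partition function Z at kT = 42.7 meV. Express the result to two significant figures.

Eᵢ/kT = 0.1377, 1.731, 1.916.
Z = Σ gᵢe^(−Eᵢ/kT) = 6·e^(−0.1377) + 4·e^(−1.731) + 6·e^(−1.916) = 5.228 + 0.7084 + 0.8832 = 6.820.

Z = 6.8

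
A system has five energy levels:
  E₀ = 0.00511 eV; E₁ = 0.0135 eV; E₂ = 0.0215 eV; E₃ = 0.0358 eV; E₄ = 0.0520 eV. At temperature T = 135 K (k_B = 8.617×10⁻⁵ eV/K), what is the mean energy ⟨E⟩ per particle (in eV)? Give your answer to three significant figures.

k_BT = 8.617×10⁻⁵ × 135 K = 0.011633 eV.
Eᵢ/kT = 0.43927, 1.1605, 1.8482, 3.0775, 4.4700.
Z = Σ e^(−Eᵢ/kT) = e^(−0.43927) + e^(−1.1605) + e^(−1.8482) + e^(−3.0775) + e^(−4.4700) = 0.64451 + 0.31333 + 0.15752 + 0.046074 + 0.011447 = 1.1729.
⟨E⟩ = Σ Eᵢ e^(−Eᵢ/kT) / Z = (0.00511·0.64451 + 0.0135·0.31333 + 0.0215·0.15752 + 0.0358·0.046074 + 0.0520·0.011447) / 1.1729 = 0.0112 eV.

0.0112 eV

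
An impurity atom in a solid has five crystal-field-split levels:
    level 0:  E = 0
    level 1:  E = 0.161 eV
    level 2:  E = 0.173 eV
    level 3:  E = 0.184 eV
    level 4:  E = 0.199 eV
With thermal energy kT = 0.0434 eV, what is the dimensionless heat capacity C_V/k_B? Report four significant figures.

0.9703

Eᵢ/kT = 0, 3.70968, 3.98618, 4.23963, 4.58525.
Z = Σ e^(−Eᵢ/kT) = e^(−0) + e^(−3.70968) + e^(−3.98618) + e^(−4.23963) + e^(−4.58525) = 1.00000 + 0.0244854 + 0.0185705 + 0.0144129 + 0.0102012 = 1.06767.
⟨E⟩ = 0.0110866 eV, ⟨E²⟩ = 0.00195044 eV².
C_V/k_B = (⟨E²⟩ − ⟨E⟩²)/(kT)² = (0.00195044 − 0.000122913)/0.00188356 = 0.9703.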